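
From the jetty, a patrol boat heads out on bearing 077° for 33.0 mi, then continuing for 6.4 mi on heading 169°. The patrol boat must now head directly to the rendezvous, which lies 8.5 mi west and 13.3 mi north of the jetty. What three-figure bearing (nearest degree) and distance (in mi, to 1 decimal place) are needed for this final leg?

286°, 43.6 mi

Leg 1 (077°, 33.0 mi): east 33.0 sin 77° = 32.15, north 33.0 cos 77° = 7.42
Leg 2 (169°, 6.4 mi): east 6.4 sin 169° = 1.22, north 6.4 cos 169° = -6.28
Current position: (33.38, 1.14). Target: (-8.5, 13.3). Remaining: Δeast = -41.88, Δnorth = 12.16.
Bearing = atan2(-41.88, 12.16) mod 360° = 286.19°; distance = √((-41.88)² + (12.16)²) = 43.605 mi.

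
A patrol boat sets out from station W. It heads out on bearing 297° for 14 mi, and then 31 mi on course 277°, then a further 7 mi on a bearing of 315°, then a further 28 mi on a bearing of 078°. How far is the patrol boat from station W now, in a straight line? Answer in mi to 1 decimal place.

29.5 mi

Leg 1 (297°, 14 mi): east 14 sin 297° = -12.47, north 14 cos 297° = 6.36
Leg 2 (277°, 31 mi): east 31 sin 277° = -30.77, north 31 cos 277° = 3.78
Leg 3 (315°, 7 mi): east 7 sin 315° = -4.95, north 7 cos 315° = 4.95
Leg 4 (078°, 28 mi): east 28 sin 78° = 27.39, north 28 cos 78° = 5.82
Net: -20.80 east, 20.91 north. Distance = √((-20.80)² + (20.91)²) = 29.493 mi.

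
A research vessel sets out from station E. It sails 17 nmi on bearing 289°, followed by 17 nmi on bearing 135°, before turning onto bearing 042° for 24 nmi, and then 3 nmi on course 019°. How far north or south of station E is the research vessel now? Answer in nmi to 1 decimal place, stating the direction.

14.2 nmi north

Leg 1 (289°, 17 nmi): east 17 sin 289° = -16.07, north 17 cos 289° = 5.53
Leg 2 (135°, 17 nmi): east 17 sin 135° = 12.02, north 17 cos 135° = -12.02
Leg 3 (042°, 24 nmi): east 24 sin 42° = 16.06, north 24 cos 42° = 17.84
Leg 4 (019°, 3 nmi): east 3 sin 19° = 0.98, north 3 cos 19° = 2.84
Net north component: 14.19 nmi.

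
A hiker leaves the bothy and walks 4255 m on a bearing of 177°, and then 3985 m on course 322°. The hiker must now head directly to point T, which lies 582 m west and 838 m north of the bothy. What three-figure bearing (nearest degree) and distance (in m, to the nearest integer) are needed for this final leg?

040°, 2551 m

Leg 1 (177°, 4255 m): east 4255 sin 177° = 222.69, north 4255 cos 177° = -4249.17
Leg 2 (322°, 3985 m): east 3985 sin 322° = -2453.41, north 3985 cos 322° = 3140.22
Current position: (-2230.72, -1108.95). Target: (-582, 838). Remaining: Δeast = 1648.72, Δnorth = 1946.95.
Bearing = atan2(1648.72, 1946.95) mod 360° = 40.26°; distance = √((1648.72)² + (1946.95)²) = 2551.251 m.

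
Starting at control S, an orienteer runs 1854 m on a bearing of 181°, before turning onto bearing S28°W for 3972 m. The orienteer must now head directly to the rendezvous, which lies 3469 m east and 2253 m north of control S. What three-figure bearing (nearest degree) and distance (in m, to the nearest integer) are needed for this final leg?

035°, 9315 m

Leg 1 (181°, 1854 m): east 1854 sin 181° = -32.36, north 1854 cos 181° = -1853.72
Leg 2 (S28°W, 3972 m): east 3972 sin 208° = -1864.74, north 3972 cos 208° = -3507.07
Current position: (-1897.10, -5360.79). Target: (3469, 2253). Remaining: Δeast = 5366.10, Δnorth = 7613.79.
Bearing = atan2(5366.10, 7613.79) mod 360° = 35.18°; distance = √((5366.10)² + (7613.79)²) = 9314.759 m.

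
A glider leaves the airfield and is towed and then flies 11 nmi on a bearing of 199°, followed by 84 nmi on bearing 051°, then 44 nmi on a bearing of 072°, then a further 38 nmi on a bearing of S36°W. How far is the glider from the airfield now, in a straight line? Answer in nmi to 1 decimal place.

Leg 1 (199°, 11 nmi): east 11 sin 199° = -3.58, north 11 cos 199° = -10.40
Leg 2 (051°, 84 nmi): east 84 sin 51° = 65.28, north 84 cos 51° = 52.86
Leg 3 (072°, 44 nmi): east 44 sin 72° = 41.85, north 44 cos 72° = 13.60
Leg 4 (S36°W, 38 nmi): east 38 sin 216° = -22.34, north 38 cos 216° = -30.74
Net: 81.21 east, 25.32 north. Distance = √((81.21)² + (25.32)²) = 85.064 nmi.

85.1 nmi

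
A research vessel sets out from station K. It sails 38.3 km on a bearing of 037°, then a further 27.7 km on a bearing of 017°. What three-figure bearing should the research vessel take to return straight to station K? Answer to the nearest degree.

209°

Leg 1 (037°, 38.3 km): east 38.3 sin 37° = 23.05, north 38.3 cos 37° = 30.59
Leg 2 (017°, 27.7 km): east 27.7 sin 17° = 8.10, north 27.7 cos 17° = 26.49
Net displacement: 31.15 east, 57.08 north. Direction back to start is (-31.15, -57.08): bearing = atan2(-31.15, -57.08) mod 360° = 208.62° ≈ 209°.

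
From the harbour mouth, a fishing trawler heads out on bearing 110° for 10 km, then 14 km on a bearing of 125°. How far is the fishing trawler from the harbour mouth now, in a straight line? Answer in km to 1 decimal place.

23.8 km

Leg 1 (110°, 10 km): east 10 sin 110° = 9.40, north 10 cos 110° = -3.42
Leg 2 (125°, 14 km): east 14 sin 125° = 11.47, north 14 cos 125° = -8.03
Net: 20.87 east, -11.45 north. Distance = √((20.87)² + (-11.45)²) = 23.800 km.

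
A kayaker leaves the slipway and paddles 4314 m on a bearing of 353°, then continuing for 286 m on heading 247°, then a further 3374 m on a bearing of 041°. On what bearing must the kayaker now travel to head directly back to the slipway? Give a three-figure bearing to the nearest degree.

Leg 1 (353°, 4314 m): east 4314 sin 353° = -525.74, north 4314 cos 353° = 4281.84
Leg 2 (247°, 286 m): east 286 sin 247° = -263.26, north 286 cos 247° = -111.75
Leg 3 (041°, 3374 m): east 3374 sin 41° = 2213.54, north 3374 cos 41° = 2546.39
Net displacement: 1424.53 east, 6716.49 north. Direction back to start is (-1424.53, -6716.49): bearing = atan2(-1424.53, -6716.49) mod 360° = 191.97° ≈ 192°.

192°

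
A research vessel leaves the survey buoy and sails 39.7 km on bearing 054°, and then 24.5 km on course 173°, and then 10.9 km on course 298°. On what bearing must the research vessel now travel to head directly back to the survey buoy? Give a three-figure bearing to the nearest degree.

261°

Leg 1 (054°, 39.7 km): east 39.7 sin 54° = 32.12, north 39.7 cos 54° = 23.34
Leg 2 (173°, 24.5 km): east 24.5 sin 173° = 2.99, north 24.5 cos 173° = -24.32
Leg 3 (298°, 10.9 km): east 10.9 sin 298° = -9.62, north 10.9 cos 298° = 5.12
Net displacement: 25.48 east, 4.13 north. Direction back to start is (-25.48, -4.13): bearing = atan2(-25.48, -4.13) mod 360° = 260.78° ≈ 261°.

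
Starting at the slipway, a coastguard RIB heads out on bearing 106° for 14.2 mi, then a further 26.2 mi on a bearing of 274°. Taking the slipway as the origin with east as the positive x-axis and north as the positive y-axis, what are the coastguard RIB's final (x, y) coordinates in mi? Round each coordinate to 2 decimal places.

Leg 1 (106°, 14.2 mi): east 14.2 sin 106° = 13.65, north 14.2 cos 106° = -3.91
Leg 2 (274°, 26.2 mi): east 26.2 sin 274° = -26.14, north 26.2 cos 274° = 1.83
Summing: -12.49 mi east, -2.09 mi north → (-12.49, -2.09).

(-12.49, -2.09)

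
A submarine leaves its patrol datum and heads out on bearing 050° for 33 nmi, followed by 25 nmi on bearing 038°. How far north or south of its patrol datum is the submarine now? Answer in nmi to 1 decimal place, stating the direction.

Leg 1 (050°, 33 nmi): east 33 sin 50° = 25.28, north 33 cos 50° = 21.21
Leg 2 (038°, 25 nmi): east 25 sin 38° = 15.39, north 25 cos 38° = 19.70
Net north component: 40.91 nmi.

40.9 nmi north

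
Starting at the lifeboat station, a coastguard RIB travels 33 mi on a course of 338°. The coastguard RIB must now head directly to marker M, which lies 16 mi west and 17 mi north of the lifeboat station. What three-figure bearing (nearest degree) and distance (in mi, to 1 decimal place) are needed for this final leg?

195°, 14.1 mi

Leg 1 (338°, 33 mi): east 33 sin 338° = -12.36, north 33 cos 338° = 30.60
Current position: (-12.36, 30.60). Target: (-16, 17). Remaining: Δeast = -3.64, Δnorth = -13.60.
Bearing = atan2(-3.64, -13.60) mod 360° = 194.98°; distance = √((-3.64)² + (-13.60)²) = 14.075 mi.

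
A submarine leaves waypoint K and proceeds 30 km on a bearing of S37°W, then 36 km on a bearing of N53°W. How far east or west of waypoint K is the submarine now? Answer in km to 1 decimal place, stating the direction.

Leg 1 (S37°W, 30 km): east 30 sin 217° = -18.05, north 30 cos 217° = -23.96
Leg 2 (N53°W, 36 km): east 36 sin 307° = -28.75, north 36 cos 307° = 21.67
Net east component: -46.81 km.

46.8 km west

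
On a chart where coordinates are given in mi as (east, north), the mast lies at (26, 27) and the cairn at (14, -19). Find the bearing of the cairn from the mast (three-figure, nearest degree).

Δeast = 14 − 26 = -12.00; Δnorth = -19 − 27 = -46.00.
Bearing = atan2(Δeast, Δnorth) mod 360° = 194.62° ≈ 195°.

195°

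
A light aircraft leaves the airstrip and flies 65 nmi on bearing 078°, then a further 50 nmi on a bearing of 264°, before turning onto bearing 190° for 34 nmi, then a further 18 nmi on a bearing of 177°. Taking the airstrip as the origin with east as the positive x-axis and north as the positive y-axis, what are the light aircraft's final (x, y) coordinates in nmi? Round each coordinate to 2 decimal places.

(8.89, -43.17)

Leg 1 (078°, 65 nmi): east 65 sin 78° = 63.58, north 65 cos 78° = 13.51
Leg 2 (264°, 50 nmi): east 50 sin 264° = -49.73, north 50 cos 264° = -5.23
Leg 3 (190°, 34 nmi): east 34 sin 190° = -5.90, north 34 cos 190° = -33.48
Leg 4 (177°, 18 nmi): east 18 sin 177° = 0.94, north 18 cos 177° = -17.98
Summing: 8.89 nmi east, -43.17 nmi north → (8.89, -43.17).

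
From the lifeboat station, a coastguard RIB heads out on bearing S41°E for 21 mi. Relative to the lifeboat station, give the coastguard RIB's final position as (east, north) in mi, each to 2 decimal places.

Leg 1 (S41°E, 21 mi): east 21 sin 139° = 13.78, north 21 cos 139° = -15.85
Summing: 13.78 mi east, -15.85 mi north → (13.78, -15.85).

(13.78, -15.85)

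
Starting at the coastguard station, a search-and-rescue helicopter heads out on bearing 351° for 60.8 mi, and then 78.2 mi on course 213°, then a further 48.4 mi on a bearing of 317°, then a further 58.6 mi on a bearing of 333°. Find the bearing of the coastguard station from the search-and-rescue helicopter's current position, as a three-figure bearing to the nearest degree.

Leg 1 (351°, 60.8 mi): east 60.8 sin 351° = -9.51, north 60.8 cos 351° = 60.05
Leg 2 (213°, 78.2 mi): east 78.2 sin 213° = -42.59, north 78.2 cos 213° = -65.58
Leg 3 (317°, 48.4 mi): east 48.4 sin 317° = -33.01, north 48.4 cos 317° = 35.40
Leg 4 (333°, 58.6 mi): east 58.6 sin 333° = -26.60, north 58.6 cos 333° = 52.21
Net displacement: -111.71 east, 82.08 north. Direction back to start is (111.71, -82.08): bearing = atan2(111.71, -82.08) mod 360° = 126.31° ≈ 126°.

126°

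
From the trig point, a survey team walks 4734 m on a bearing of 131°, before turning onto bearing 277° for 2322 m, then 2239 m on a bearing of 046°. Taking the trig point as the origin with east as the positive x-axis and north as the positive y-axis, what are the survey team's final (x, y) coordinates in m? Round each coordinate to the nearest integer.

Leg 1 (131°, 4734 m): east 4734 sin 131° = 3572.80, north 4734 cos 131° = -3105.78
Leg 2 (277°, 2322 m): east 2322 sin 277° = -2304.69, north 2322 cos 277° = 282.98
Leg 3 (046°, 2239 m): east 2239 sin 46° = 1610.60, north 2239 cos 46° = 1555.34
Summing: 2878.70 m east, -1267.46 m north → (2879, -1267).

(2879, -1267)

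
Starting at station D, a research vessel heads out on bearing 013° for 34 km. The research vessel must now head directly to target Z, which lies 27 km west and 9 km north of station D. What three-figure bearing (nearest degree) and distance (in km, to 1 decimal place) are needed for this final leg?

235°, 42.2 km

Leg 1 (013°, 34 km): east 34 sin 13° = 7.65, north 34 cos 13° = 33.13
Current position: (7.65, 33.13). Target: (-27, 9). Remaining: Δeast = -34.65, Δnorth = -24.13.
Bearing = atan2(-34.65, -24.13) mod 360° = 235.15°; distance = √((-34.65)² + (-24.13)²) = 42.222 km.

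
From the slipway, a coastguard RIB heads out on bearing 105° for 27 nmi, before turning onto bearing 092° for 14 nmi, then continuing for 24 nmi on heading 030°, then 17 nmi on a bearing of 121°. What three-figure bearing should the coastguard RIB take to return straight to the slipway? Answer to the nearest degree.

266°

Leg 1 (105°, 27 nmi): east 27 sin 105° = 26.08, north 27 cos 105° = -6.99
Leg 2 (092°, 14 nmi): east 14 sin 92° = 13.99, north 14 cos 92° = -0.49
Leg 3 (030°, 24 nmi): east 24 sin 30° = 12.00, north 24 cos 30° = 20.78
Leg 4 (121°, 17 nmi): east 17 sin 121° = 14.57, north 17 cos 121° = -8.76
Net displacement: 66.64 east, 4.55 north. Direction back to start is (-66.64, -4.55): bearing = atan2(-66.64, -4.55) mod 360° = 266.09° ≈ 266°.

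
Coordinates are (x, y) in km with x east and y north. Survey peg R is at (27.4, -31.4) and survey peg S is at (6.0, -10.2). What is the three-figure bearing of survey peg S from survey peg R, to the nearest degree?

Δeast = 6.0 − 27.4 = -21.40; Δnorth = -10.2 − -31.4 = 21.20.
Bearing = atan2(Δeast, Δnorth) mod 360° = 314.73° ≈ 315°.

315°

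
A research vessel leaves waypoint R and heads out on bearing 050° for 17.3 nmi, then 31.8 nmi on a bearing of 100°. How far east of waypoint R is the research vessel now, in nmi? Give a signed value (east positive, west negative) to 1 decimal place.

44.6 nmi

Leg 1 (050°, 17.3 nmi): east 17.3 sin 50° = 13.25, north 17.3 cos 50° = 11.12
Leg 2 (100°, 31.8 nmi): east 31.8 sin 100° = 31.32, north 31.8 cos 100° = -5.52
Net east component: 44.57 nmi.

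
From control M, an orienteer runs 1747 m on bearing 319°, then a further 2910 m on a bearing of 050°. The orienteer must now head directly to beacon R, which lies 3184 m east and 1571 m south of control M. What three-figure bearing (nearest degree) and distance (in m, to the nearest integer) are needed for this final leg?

Leg 1 (319°, 1747 m): east 1747 sin 319° = -1146.14, north 1747 cos 319° = 1318.48
Leg 2 (050°, 2910 m): east 2910 sin 50° = 2229.19, north 2910 cos 50° = 1870.51
Current position: (1083.05, 3188.99). Target: (3184, -1571). Remaining: Δeast = 2100.95, Δnorth = -4759.99.
Bearing = atan2(2100.95, -4759.99) mod 360° = 156.18°; distance = √((2100.95)² + (-4759.99)²) = 5203.025 m.

156°, 5203 m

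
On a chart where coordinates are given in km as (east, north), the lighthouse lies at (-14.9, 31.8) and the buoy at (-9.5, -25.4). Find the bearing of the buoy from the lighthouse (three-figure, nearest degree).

Δeast = -9.5 − -14.9 = 5.40; Δnorth = -25.4 − 31.8 = -57.20.
Bearing = atan2(Δeast, Δnorth) mod 360° = 174.61° ≈ 175°.

175°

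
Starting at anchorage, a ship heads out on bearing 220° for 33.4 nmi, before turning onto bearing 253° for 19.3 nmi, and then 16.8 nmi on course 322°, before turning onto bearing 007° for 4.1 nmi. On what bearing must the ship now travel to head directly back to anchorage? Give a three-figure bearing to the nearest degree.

074°

Leg 1 (220°, 33.4 nmi): east 33.4 sin 220° = -21.47, north 33.4 cos 220° = -25.59
Leg 2 (253°, 19.3 nmi): east 19.3 sin 253° = -18.46, north 19.3 cos 253° = -5.64
Leg 3 (322°, 16.8 nmi): east 16.8 sin 322° = -10.34, north 16.8 cos 322° = 13.24
Leg 4 (007°, 4.1 nmi): east 4.1 sin 7° = 0.50, north 4.1 cos 7° = 4.07
Net displacement: -49.77 east, -13.92 north. Direction back to start is (49.77, 13.92): bearing = atan2(49.77, 13.92) mod 360° = 74.37° ≈ 074°.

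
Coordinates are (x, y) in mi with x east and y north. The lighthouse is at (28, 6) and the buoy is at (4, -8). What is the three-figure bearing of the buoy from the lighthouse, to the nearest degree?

Δeast = 4 − 28 = -24.00; Δnorth = -8 − 6 = -14.00.
Bearing = atan2(Δeast, Δnorth) mod 360° = 239.74° ≈ 240°.

240°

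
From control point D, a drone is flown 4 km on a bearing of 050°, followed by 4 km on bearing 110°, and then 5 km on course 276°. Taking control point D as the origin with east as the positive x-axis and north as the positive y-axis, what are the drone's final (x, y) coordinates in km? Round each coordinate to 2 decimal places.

Leg 1 (050°, 4 km): east 4 sin 50° = 3.06, north 4 cos 50° = 2.57
Leg 2 (110°, 4 km): east 4 sin 110° = 3.76, north 4 cos 110° = -1.37
Leg 3 (276°, 5 km): east 5 sin 276° = -4.97, north 5 cos 276° = 0.52
Summing: 1.85 km east, 1.73 km north → (1.85, 1.73).

(1.85, 1.73)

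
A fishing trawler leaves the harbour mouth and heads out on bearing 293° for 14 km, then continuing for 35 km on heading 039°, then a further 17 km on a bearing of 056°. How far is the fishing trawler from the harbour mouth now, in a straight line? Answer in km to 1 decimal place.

Leg 1 (293°, 14 km): east 14 sin 293° = -12.89, north 14 cos 293° = 5.47
Leg 2 (039°, 35 km): east 35 sin 39° = 22.03, north 35 cos 39° = 27.20
Leg 3 (056°, 17 km): east 17 sin 56° = 14.09, north 17 cos 56° = 9.51
Net: 23.23 east, 42.18 north. Distance = √((23.23)² + (42.18)²) = 48.152 km.

48.2 km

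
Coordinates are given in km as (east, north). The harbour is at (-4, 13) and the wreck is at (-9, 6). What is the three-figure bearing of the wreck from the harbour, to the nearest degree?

216°

Δeast = -9 − -4 = -5.00; Δnorth = 6 − 13 = -7.00.
Bearing = atan2(Δeast, Δnorth) mod 360° = 215.54° ≈ 216°.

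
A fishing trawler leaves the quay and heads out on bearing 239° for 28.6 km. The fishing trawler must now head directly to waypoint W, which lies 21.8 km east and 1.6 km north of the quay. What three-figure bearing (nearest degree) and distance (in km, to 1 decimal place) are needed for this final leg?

Leg 1 (239°, 28.6 km): east 28.6 sin 239° = -24.51, north 28.6 cos 239° = -14.73
Current position: (-24.51, -14.73). Target: (21.8, 1.6). Remaining: Δeast = 46.31, Δnorth = 16.33.
Bearing = atan2(46.31, 16.33) mod 360° = 70.58°; distance = √((46.31)² + (16.33)²) = 49.110 km.

071°, 49.1 km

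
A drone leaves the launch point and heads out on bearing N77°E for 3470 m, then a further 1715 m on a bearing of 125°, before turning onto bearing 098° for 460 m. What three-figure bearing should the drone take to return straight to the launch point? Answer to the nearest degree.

Leg 1 (N77°E, 3470 m): east 3470 sin 77° = 3381.06, north 3470 cos 77° = 780.58
Leg 2 (125°, 1715 m): east 1715 sin 125° = 1404.85, north 1715 cos 125° = -983.68
Leg 3 (098°, 460 m): east 460 sin 98° = 455.52, north 460 cos 98° = -64.02
Net displacement: 5241.43 east, -267.12 north. Direction back to start is (-5241.43, 267.12): bearing = atan2(-5241.43, 267.12) mod 360° = 272.92° ≈ 273°.

273°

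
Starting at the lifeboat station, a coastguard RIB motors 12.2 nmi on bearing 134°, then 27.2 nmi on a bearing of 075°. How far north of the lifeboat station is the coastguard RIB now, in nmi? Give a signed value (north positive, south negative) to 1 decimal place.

-1.4 nmi

Leg 1 (134°, 12.2 nmi): east 12.2 sin 134° = 8.78, north 12.2 cos 134° = -8.47
Leg 2 (075°, 27.2 nmi): east 27.2 sin 75° = 26.27, north 27.2 cos 75° = 7.04
Net north component: -1.43 nmi.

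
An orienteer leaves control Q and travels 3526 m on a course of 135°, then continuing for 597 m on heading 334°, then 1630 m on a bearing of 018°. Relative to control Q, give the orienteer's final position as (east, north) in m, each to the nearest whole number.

Leg 1 (135°, 3526 m): east 3526 sin 135° = 2493.26, north 3526 cos 135° = -2493.26
Leg 2 (334°, 597 m): east 597 sin 334° = -261.71, north 597 cos 334° = 536.58
Leg 3 (018°, 1630 m): east 1630 sin 18° = 503.70, north 1630 cos 18° = 1550.22
Summing: 2735.25 m east, -406.46 m north → (2735, -406).

(2735, -406)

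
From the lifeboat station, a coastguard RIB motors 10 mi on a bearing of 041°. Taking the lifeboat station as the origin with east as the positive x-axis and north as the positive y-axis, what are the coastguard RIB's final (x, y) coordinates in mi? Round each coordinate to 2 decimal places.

(6.56, 7.55)

Leg 1 (041°, 10 mi): east 10 sin 41° = 6.56, north 10 cos 41° = 7.55
Summing: 6.56 mi east, 7.55 mi north → (6.56, 7.55).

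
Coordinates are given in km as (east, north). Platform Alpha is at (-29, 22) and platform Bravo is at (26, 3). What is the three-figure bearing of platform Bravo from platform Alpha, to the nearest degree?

Δeast = 26 − -29 = 55.00; Δnorth = 3 − 22 = -19.00.
Bearing = atan2(Δeast, Δnorth) mod 360° = 109.06° ≈ 109°.

109°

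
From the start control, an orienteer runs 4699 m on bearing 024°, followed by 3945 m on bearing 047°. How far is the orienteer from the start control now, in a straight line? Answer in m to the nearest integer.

Leg 1 (024°, 4699 m): east 4699 sin 24° = 1911.26, north 4699 cos 24° = 4292.75
Leg 2 (047°, 3945 m): east 3945 sin 47° = 2885.19, north 3945 cos 47° = 2690.48
Net: 4796.45 east, 6983.23 north. Distance = √((4796.45)² + (6983.23)²) = 8471.803 m.

8472 m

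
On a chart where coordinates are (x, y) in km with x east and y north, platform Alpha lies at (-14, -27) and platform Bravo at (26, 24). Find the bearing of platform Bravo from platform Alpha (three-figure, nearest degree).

038°

Δeast = 26 − -14 = 40.00; Δnorth = 24 − -27 = 51.00.
Bearing = atan2(Δeast, Δnorth) mod 360° = 38.11° ≈ 038°.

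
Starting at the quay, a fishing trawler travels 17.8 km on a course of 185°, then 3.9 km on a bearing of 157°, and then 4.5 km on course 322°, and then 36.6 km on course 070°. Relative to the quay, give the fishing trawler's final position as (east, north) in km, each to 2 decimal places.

Leg 1 (185°, 17.8 km): east 17.8 sin 185° = -1.55, north 17.8 cos 185° = -17.73
Leg 2 (157°, 3.9 km): east 3.9 sin 157° = 1.52, north 3.9 cos 157° = -3.59
Leg 3 (322°, 4.5 km): east 4.5 sin 322° = -2.77, north 4.5 cos 322° = 3.55
Leg 4 (070°, 36.6 km): east 36.6 sin 70° = 34.39, north 36.6 cos 70° = 12.52
Summing: 31.59 km east, -5.26 km north → (31.59, -5.26).

(31.59, -5.26)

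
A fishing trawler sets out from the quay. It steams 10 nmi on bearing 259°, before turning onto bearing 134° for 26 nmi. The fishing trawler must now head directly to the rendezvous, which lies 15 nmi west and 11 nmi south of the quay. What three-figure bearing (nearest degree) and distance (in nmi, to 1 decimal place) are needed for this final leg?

291°, 25.5 nmi

Leg 1 (259°, 10 nmi): east 10 sin 259° = -9.82, north 10 cos 259° = -1.91
Leg 2 (134°, 26 nmi): east 26 sin 134° = 18.70, north 26 cos 134° = -18.06
Current position: (8.89, -19.97). Target: (-15, -11). Remaining: Δeast = -23.89, Δnorth = 8.97.
Bearing = atan2(-23.89, 8.97) mod 360° = 290.58°; distance = √((-23.89)² + (8.97)²) = 25.515 nmi.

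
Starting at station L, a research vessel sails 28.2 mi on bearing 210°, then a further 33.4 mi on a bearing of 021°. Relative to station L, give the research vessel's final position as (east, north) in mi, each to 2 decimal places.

Leg 1 (210°, 28.2 mi): east 28.2 sin 210° = -14.10, north 28.2 cos 210° = -24.42
Leg 2 (021°, 33.4 mi): east 33.4 sin 21° = 11.97, north 33.4 cos 21° = 31.18
Summing: -2.13 mi east, 6.76 mi north → (-2.13, 6.76).

(-2.13, 6.76)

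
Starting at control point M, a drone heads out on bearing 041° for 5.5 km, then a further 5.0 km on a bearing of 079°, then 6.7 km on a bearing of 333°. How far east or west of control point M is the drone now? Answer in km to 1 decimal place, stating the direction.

Leg 1 (041°, 5.5 km): east 5.5 sin 41° = 3.61, north 5.5 cos 41° = 4.15
Leg 2 (079°, 5.0 km): east 5.0 sin 79° = 4.91, north 5.0 cos 79° = 0.95
Leg 3 (333°, 6.7 km): east 6.7 sin 333° = -3.04, north 6.7 cos 333° = 5.97
Net east component: 5.47 km.

5.5 km east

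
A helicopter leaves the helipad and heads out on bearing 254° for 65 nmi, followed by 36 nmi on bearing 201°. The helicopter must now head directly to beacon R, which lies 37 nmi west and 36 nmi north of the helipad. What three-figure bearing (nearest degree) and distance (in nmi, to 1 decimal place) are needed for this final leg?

024°, 95.6 nmi

Leg 1 (254°, 65 nmi): east 65 sin 254° = -62.48, north 65 cos 254° = -17.92
Leg 2 (201°, 36 nmi): east 36 sin 201° = -12.90, north 36 cos 201° = -33.61
Current position: (-75.38, -51.53). Target: (-37, 36). Remaining: Δeast = 38.38, Δnorth = 87.53.
Bearing = atan2(38.38, 87.53) mod 360° = 23.68°; distance = √((38.38)² + (87.53)²) = 95.572 nmi.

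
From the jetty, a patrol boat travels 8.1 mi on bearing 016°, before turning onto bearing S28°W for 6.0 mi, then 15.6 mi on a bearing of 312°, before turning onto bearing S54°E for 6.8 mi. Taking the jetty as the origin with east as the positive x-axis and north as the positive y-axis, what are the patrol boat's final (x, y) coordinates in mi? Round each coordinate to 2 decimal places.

Leg 1 (016°, 8.1 mi): east 8.1 sin 16° = 2.23, north 8.1 cos 16° = 7.79
Leg 2 (S28°W, 6.0 mi): east 6.0 sin 208° = -2.82, north 6.0 cos 208° = -5.30
Leg 3 (312°, 15.6 mi): east 15.6 sin 312° = -11.59, north 15.6 cos 312° = 10.44
Leg 4 (S54°E, 6.8 mi): east 6.8 sin 126° = 5.50, north 6.8 cos 126° = -4.00
Summing: -6.68 mi east, 8.93 mi north → (-6.68, 8.93).

(-6.68, 8.93)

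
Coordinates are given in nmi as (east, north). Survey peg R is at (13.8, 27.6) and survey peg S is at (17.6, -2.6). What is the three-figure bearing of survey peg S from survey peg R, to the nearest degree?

Δeast = 17.6 − 13.8 = 3.80; Δnorth = -2.6 − 27.6 = -30.20.
Bearing = atan2(Δeast, Δnorth) mod 360° = 172.83° ≈ 173°.

173°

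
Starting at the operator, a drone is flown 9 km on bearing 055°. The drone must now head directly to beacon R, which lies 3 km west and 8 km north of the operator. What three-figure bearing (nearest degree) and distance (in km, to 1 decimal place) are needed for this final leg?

Leg 1 (055°, 9 km): east 9 sin 55° = 7.37, north 9 cos 55° = 5.16
Current position: (7.37, 5.16). Target: (-3, 8). Remaining: Δeast = -10.37, Δnorth = 2.84.
Bearing = atan2(-10.37, 2.84) mod 360° = 285.30°; distance = √((-10.37)² + (2.84)²) = 10.754 km.

285°, 10.8 km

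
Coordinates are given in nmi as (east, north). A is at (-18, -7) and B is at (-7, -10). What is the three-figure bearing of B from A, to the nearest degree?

Δeast = -7 − -18 = 11.00; Δnorth = -10 − -7 = -3.00.
Bearing = atan2(Δeast, Δnorth) mod 360° = 105.26° ≈ 105°.

105°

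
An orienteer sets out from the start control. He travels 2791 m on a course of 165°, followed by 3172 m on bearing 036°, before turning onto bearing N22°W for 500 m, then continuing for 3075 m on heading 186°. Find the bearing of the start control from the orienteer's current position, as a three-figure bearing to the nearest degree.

Leg 1 (165°, 2791 m): east 2791 sin 165° = 722.36, north 2791 cos 165° = -2695.90
Leg 2 (036°, 3172 m): east 3172 sin 36° = 1864.45, north 3172 cos 36° = 2566.20
Leg 3 (N22°W, 500 m): east 500 sin 338° = -187.30, north 500 cos 338° = 463.59
Leg 4 (186°, 3075 m): east 3075 sin 186° = -321.43, north 3075 cos 186° = -3058.15
Net displacement: 2078.09 east, -2724.26 north. Direction back to start is (-2078.09, 2724.26): bearing = atan2(-2078.09, 2724.26) mod 360° = 322.66° ≈ 323°.

323°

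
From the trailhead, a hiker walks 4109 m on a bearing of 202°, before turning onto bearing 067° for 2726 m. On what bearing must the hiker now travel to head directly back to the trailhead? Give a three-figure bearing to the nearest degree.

341°

Leg 1 (202°, 4109 m): east 4109 sin 202° = -1539.26, north 4109 cos 202° = -3809.80
Leg 2 (067°, 2726 m): east 2726 sin 67° = 2509.30, north 2726 cos 67° = 1065.13
Net displacement: 970.04 east, -2744.67 north. Direction back to start is (-970.04, 2744.67): bearing = atan2(-970.04, 2744.67) mod 360° = 340.54° ≈ 341°.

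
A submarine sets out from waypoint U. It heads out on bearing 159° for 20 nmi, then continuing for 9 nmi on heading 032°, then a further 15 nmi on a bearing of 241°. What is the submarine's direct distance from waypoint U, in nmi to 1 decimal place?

18.3 nmi

Leg 1 (159°, 20 nmi): east 20 sin 159° = 7.17, north 20 cos 159° = -18.67
Leg 2 (032°, 9 nmi): east 9 sin 32° = 4.77, north 9 cos 32° = 7.63
Leg 3 (241°, 15 nmi): east 15 sin 241° = -13.12, north 15 cos 241° = -7.27
Net: -1.18 east, -18.31 north. Distance = √((-1.18)² + (-18.31)²) = 18.349 nmi.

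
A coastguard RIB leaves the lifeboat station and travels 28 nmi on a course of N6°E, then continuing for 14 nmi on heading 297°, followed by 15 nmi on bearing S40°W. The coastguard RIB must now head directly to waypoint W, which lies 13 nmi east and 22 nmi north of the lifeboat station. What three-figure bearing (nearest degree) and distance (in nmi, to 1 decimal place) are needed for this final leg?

Leg 1 (N6°E, 28 nmi): east 28 sin 6° = 2.93, north 28 cos 6° = 27.85
Leg 2 (297°, 14 nmi): east 14 sin 297° = -12.47, north 14 cos 297° = 6.36
Leg 3 (S40°W, 15 nmi): east 15 sin 220° = -9.64, north 15 cos 220° = -11.49
Current position: (-19.19, 22.71). Target: (13, 22). Remaining: Δeast = 32.19, Δnorth = -0.71.
Bearing = atan2(32.19, -0.71) mod 360° = 91.27°; distance = √((32.19)² + (-0.71)²) = 32.197 nmi.

091°, 32.2 nmi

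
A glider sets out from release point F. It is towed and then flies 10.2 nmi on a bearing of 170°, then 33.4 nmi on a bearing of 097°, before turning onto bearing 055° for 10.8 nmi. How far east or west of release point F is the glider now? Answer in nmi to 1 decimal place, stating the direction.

Leg 1 (170°, 10.2 nmi): east 10.2 sin 170° = 1.77, north 10.2 cos 170° = -10.05
Leg 2 (097°, 33.4 nmi): east 33.4 sin 97° = 33.15, north 33.4 cos 97° = -4.07
Leg 3 (055°, 10.8 nmi): east 10.8 sin 55° = 8.85, north 10.8 cos 55° = 6.19
Net east component: 43.77 nmi.

43.8 nmi east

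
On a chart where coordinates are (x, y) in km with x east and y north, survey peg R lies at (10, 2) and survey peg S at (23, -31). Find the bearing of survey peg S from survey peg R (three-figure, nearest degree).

158°

Δeast = 23 − 10 = 13.00; Δnorth = -31 − 2 = -33.00.
Bearing = atan2(Δeast, Δnorth) mod 360° = 158.50° ≈ 158°.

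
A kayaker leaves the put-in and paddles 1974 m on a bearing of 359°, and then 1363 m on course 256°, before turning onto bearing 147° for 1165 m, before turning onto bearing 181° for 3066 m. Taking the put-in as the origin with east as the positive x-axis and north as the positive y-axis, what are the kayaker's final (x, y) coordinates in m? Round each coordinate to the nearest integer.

(-776, -2399)

Leg 1 (359°, 1974 m): east 1974 sin 359° = -34.45, north 1974 cos 359° = 1973.70
Leg 2 (256°, 1363 m): east 1363 sin 256° = -1322.51, north 1363 cos 256° = -329.74
Leg 3 (147°, 1165 m): east 1165 sin 147° = 634.50, north 1165 cos 147° = -977.05
Leg 4 (181°, 3066 m): east 3066 sin 181° = -53.51, north 3066 cos 181° = -3065.53
Summing: -775.97 m east, -2398.62 m north → (-776, -2399).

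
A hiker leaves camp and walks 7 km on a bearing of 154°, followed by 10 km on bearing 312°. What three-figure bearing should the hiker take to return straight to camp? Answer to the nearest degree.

095°

Leg 1 (154°, 7 km): east 7 sin 154° = 3.07, north 7 cos 154° = -6.29
Leg 2 (312°, 10 km): east 10 sin 312° = -7.43, north 10 cos 312° = 6.69
Net displacement: -4.36 east, 0.40 north. Direction back to start is (4.36, -0.40): bearing = atan2(4.36, -0.40) mod 360° = 95.24° ≈ 095°.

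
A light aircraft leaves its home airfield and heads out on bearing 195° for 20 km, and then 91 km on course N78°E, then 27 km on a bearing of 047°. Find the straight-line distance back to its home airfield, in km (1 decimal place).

Leg 1 (195°, 20 km): east 20 sin 195° = -5.18, north 20 cos 195° = -19.32
Leg 2 (N78°E, 91 km): east 91 sin 78° = 89.01, north 91 cos 78° = 18.92
Leg 3 (047°, 27 km): east 27 sin 47° = 19.75, north 27 cos 47° = 18.41
Net: 103.58 east, 18.02 north. Distance = √((103.58)² + (18.02)²) = 105.137 km.

105.1 km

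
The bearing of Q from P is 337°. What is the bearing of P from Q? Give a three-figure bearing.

Back-bearing = 337° − 180° = 157°.

157°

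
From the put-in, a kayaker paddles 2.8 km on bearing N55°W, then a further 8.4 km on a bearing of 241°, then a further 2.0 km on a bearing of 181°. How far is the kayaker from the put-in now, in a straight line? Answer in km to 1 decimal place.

10.7 km

Leg 1 (N55°W, 2.8 km): east 2.8 sin 305° = -2.29, north 2.8 cos 305° = 1.61
Leg 2 (241°, 8.4 km): east 8.4 sin 241° = -7.35, north 8.4 cos 241° = -4.07
Leg 3 (181°, 2.0 km): east 2.0 sin 181° = -0.03, north 2.0 cos 181° = -2.00
Net: -9.68 east, -4.47 north. Distance = √((-9.68)² + (-4.47)²) = 10.656 km.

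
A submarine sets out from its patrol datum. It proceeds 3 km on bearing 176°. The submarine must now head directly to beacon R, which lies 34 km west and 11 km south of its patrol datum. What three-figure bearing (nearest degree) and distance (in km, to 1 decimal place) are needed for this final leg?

Leg 1 (176°, 3 km): east 3 sin 176° = 0.21, north 3 cos 176° = -2.99
Current position: (0.21, -2.99). Target: (-34, -11). Remaining: Δeast = -34.21, Δnorth = -8.01.
Bearing = atan2(-34.21, -8.01) mod 360° = 256.83°; distance = √((-34.21)² + (-8.01)²) = 35.134 km.

257°, 35.1 km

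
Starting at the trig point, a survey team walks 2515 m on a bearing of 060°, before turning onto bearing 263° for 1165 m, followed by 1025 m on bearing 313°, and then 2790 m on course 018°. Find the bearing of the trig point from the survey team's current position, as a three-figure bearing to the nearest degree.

194°

Leg 1 (060°, 2515 m): east 2515 sin 60° = 2178.05, north 2515 cos 60° = 1257.50
Leg 2 (263°, 1165 m): east 1165 sin 263° = -1156.32, north 1165 cos 263° = -141.98
Leg 3 (313°, 1025 m): east 1025 sin 313° = -749.64, north 1025 cos 313° = 699.05
Leg 4 (018°, 2790 m): east 2790 sin 18° = 862.16, north 2790 cos 18° = 2653.45
Net displacement: 1134.26 east, 4468.02 north. Direction back to start is (-1134.26, -4468.02): bearing = atan2(-1134.26, -4468.02) mod 360° = 194.24° ≈ 194°.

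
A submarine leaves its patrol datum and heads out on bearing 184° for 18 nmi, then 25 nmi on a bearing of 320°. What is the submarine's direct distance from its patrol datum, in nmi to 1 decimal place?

17.4 nmi

Leg 1 (184°, 18 nmi): east 18 sin 184° = -1.26, north 18 cos 184° = -17.96
Leg 2 (320°, 25 nmi): east 25 sin 320° = -16.07, north 25 cos 320° = 19.15
Net: -17.33 east, 1.19 north. Distance = √((-17.33)² + (1.19)²) = 17.366 nmi.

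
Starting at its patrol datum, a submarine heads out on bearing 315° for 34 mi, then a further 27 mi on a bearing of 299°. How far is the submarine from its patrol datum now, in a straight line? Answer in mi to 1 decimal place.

60.4 mi

Leg 1 (315°, 34 mi): east 34 sin 315° = -24.04, north 34 cos 315° = 24.04
Leg 2 (299°, 27 mi): east 27 sin 299° = -23.61, north 27 cos 299° = 13.09
Net: -47.66 east, 37.13 north. Distance = √((-47.66)² + (37.13)²) = 60.414 mi.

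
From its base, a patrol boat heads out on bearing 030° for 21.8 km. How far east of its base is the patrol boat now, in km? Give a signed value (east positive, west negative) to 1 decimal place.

10.9 km

Leg 1 (030°, 21.8 km): east 21.8 sin 30° = 10.90, north 21.8 cos 30° = 18.88
Net east component: 10.90 km.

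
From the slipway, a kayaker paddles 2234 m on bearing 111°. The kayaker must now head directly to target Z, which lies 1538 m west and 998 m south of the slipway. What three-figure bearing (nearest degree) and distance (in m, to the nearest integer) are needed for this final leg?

267°, 3629 m

Leg 1 (111°, 2234 m): east 2234 sin 111° = 2085.62, north 2234 cos 111° = -800.59
Current position: (2085.62, -800.59). Target: (-1538, -998). Remaining: Δeast = -3623.62, Δnorth = -197.41.
Bearing = atan2(-3623.62, -197.41) mod 360° = 266.88°; distance = √((-3623.62)² + (-197.41)²) = 3628.992 m.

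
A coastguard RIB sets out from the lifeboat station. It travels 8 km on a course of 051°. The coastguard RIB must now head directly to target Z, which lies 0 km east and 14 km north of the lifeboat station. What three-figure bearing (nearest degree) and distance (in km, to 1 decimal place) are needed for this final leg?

325°, 10.9 km

Leg 1 (051°, 8 km): east 8 sin 51° = 6.22, north 8 cos 51° = 5.03
Current position: (6.22, 5.03). Target: (0, 14). Remaining: Δeast = -6.22, Δnorth = 8.97.
Bearing = atan2(-6.22, 8.97) mod 360° = 325.26°; distance = √((-6.22)² + (8.97)²) = 10.910 km.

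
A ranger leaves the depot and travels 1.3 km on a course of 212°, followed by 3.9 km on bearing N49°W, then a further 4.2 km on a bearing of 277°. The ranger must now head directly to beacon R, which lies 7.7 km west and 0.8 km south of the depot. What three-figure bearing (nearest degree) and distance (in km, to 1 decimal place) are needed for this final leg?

178°, 2.8 km

Leg 1 (212°, 1.3 km): east 1.3 sin 212° = -0.69, north 1.3 cos 212° = -1.10
Leg 2 (N49°W, 3.9 km): east 3.9 sin 311° = -2.94, north 3.9 cos 311° = 2.56
Leg 3 (277°, 4.2 km): east 4.2 sin 277° = -4.17, north 4.2 cos 277° = 0.51
Current position: (-7.80, 1.97). Target: (-7.7, -0.8). Remaining: Δeast = 0.10, Δnorth = -2.77.
Bearing = atan2(0.10, -2.77) mod 360° = 177.91°; distance = √((0.10)² + (-2.77)²) = 2.770 km.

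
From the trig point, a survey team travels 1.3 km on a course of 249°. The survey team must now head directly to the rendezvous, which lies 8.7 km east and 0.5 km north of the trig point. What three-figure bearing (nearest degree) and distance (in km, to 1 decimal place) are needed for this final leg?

084°, 10.0 km

Leg 1 (249°, 1.3 km): east 1.3 sin 249° = -1.21, north 1.3 cos 249° = -0.47
Current position: (-1.21, -0.47). Target: (8.7, 0.5). Remaining: Δeast = 9.91, Δnorth = 0.97.
Bearing = atan2(9.91, 0.97) mod 360° = 84.44°; distance = √((9.91)² + (0.97)²) = 9.961 km.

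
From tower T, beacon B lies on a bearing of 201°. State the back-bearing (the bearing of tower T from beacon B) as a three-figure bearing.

Back-bearing = 201° − 180° = 021°.

021°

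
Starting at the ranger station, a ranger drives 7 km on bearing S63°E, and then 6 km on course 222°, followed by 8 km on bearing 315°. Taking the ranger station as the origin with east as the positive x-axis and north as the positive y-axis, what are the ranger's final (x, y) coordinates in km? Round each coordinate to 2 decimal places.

(-3.43, -1.98)

Leg 1 (S63°E, 7 km): east 7 sin 117° = 6.24, north 7 cos 117° = -3.18
Leg 2 (222°, 6 km): east 6 sin 222° = -4.01, north 6 cos 222° = -4.46
Leg 3 (315°, 8 km): east 8 sin 315° = -5.66, north 8 cos 315° = 5.66
Summing: -3.43 km east, -1.98 km north → (-3.43, -1.98).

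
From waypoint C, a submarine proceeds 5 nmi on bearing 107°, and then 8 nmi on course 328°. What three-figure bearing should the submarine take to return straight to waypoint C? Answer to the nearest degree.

186°

Leg 1 (107°, 5 nmi): east 5 sin 107° = 4.78, north 5 cos 107° = -1.46
Leg 2 (328°, 8 nmi): east 8 sin 328° = -4.24, north 8 cos 328° = 6.78
Net displacement: 0.54 east, 5.32 north. Direction back to start is (-0.54, -5.32): bearing = atan2(-0.54, -5.32) mod 360° = 185.82° ≈ 186°.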